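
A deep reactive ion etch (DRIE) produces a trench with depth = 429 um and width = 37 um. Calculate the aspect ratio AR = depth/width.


Step 1: AR = depth / width
Step 2: AR = 429 / 37
AR = 11.6


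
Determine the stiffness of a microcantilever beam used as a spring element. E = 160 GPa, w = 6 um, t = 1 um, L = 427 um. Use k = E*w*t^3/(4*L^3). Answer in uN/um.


Step 1: Convert E to consistent units (1 GPa = 1000 uN/um^2).
E = 160 GPa = 160000 uN/um^2
Step 2: Compute t^3 = 1^3 = 1
Step 3: Compute L^3 = 427^3 = 77854483
Step 4: k = 160000 * 6 * 1 / (4 * 77854483)
k = 0.0031 uN/um


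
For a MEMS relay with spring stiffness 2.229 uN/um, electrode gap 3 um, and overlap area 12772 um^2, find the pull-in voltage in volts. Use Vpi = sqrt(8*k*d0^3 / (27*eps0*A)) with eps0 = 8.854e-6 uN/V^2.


Step 1: Compute numerator: 8 * k * d0^3 = 8 * 2.229 * 3^3 = 481.464
Step 2: Compute denominator: 27 * eps0 * A = 27 * 8.854e-6 * 12772 = 3.053249
Step 3: Vpi = sqrt(481.464 / 3.053249)
Vpi = 12.56 V


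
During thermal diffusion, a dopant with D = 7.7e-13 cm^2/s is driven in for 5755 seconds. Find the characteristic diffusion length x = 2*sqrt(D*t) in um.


Step 1: Compute D*t = 7.7e-13 * 5755 = 4.43135e-09 cm^2
Step 2: sqrt(D*t) = 6.65684e-05 cm
Step 3: x = 2 * 6.65684e-05 cm = 1.331368e-04 cm
Step 4: Convert to um (1 cm = 1e4 um): x = 1.331 um


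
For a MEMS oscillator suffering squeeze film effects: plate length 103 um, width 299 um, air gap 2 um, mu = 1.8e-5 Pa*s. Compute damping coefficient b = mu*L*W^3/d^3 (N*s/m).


Step 1: Convert to SI.
L = 103e-6 m, W = 299e-6 m, d = 2e-6 m
Step 2: W^3 = (299e-6)^3 = 2.67e-11 m^3
Step 3: d^3 = (2e-6)^3 = 8.00e-18 m^3
Step 4: b = 1.8e-5 * 103e-6 * 2.67e-11 / 8.00e-18
b = 6.19e-03 N*s/m


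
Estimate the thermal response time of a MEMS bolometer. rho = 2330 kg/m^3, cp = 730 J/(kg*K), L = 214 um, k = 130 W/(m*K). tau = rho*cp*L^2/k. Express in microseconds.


Step 1: Convert L to m: L = 214e-6 m
Step 2: L^2 = (214e-6)^2 = 4.5796e-08 m^2
Step 3: tau = 2330 * 730 * 4.5796e-08 / 130 = 5.9918782e-04 s
Step 4: Convert to microseconds (multiply by 1e6).
tau = 599.188 us


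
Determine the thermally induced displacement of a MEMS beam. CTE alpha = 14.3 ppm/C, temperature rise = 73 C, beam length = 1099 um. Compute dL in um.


Step 1: Convert CTE: alpha = 14.3 ppm/C = 14.3e-6 /C
Step 2: dL = 14.3e-6 * 73 * 1099
dL = 1.1472 um


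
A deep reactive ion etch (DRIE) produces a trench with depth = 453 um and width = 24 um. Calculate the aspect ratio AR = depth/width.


Step 1: AR = depth / width
Step 2: AR = 453 / 24
AR = 18.9


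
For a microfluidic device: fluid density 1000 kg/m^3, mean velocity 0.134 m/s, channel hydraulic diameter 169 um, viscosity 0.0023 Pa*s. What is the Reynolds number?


Step 1: Convert Dh to meters: Dh = 169e-6 m
Step 2: Re = rho * v * Dh / mu
Re = 1000 * 0.134 * 169e-6 / 0.0023
Re = 9.846


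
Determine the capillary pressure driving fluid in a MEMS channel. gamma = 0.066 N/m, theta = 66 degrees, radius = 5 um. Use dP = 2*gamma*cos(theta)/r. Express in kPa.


Step 1: cos(66 deg) = 0.4067
Step 2: Convert r to m: r = 5e-6 m
Step 3: dP = 2 * 0.066 * 0.4067 / 5e-6 = 10736.9 Pa
Step 4: Convert Pa to kPa (divide by 1000).
dP = 10.74 kPa


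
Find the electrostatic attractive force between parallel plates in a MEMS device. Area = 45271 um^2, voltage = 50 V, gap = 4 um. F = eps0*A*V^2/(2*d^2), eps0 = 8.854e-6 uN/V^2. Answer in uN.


Step 1: Identify parameters.
eps0 = 8.854e-6 uN/V^2, A = 45271 um^2, V = 50 V, d = 4 um
Step 2: Compute V^2 = 50^2 = 2500
Step 3: Compute d^2 = 4^2 = 16
Step 4: F = 0.5 * 8.854e-6 * 45271 * 2500 / 16
F = 31.315 uN


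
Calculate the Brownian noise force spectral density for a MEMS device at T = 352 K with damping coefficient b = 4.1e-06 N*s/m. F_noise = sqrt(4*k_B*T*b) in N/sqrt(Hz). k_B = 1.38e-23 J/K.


Step 1: Compute 4 * k_B * T * b
= 4 * 1.38e-23 * 352 * 4.1e-06
= 7.9665e-26 N^2/Hz
Step 2: F_noise = sqrt(7.9665e-26)
F_noise = 2.82e-13 N/sqrt(Hz)


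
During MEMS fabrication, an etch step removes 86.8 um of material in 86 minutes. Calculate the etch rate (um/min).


Step 1: Etch rate = depth / time
Step 2: rate = 86.8 / 86
rate = 1.009 um/min


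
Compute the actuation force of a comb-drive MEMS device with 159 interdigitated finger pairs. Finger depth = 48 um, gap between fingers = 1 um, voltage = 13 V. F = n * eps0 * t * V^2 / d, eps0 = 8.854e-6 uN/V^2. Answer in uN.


Step 1: Parameters: n=159, eps0=8.854e-6 uN/V^2, t=48 um, V=13 V, d=1 um
Step 2: V^2 = 169
Step 3: F = 159 * 8.854e-6 * 48 * 169 / 1
F = 11.42 uN


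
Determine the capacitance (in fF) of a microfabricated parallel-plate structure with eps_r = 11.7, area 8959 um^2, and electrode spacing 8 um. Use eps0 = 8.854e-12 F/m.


Step 1: Convert area to m^2: A = 8959e-12 m^2
Step 2: Convert gap to m: d = 8e-6 m
Step 3: C = eps0 * eps_r * A / d
C = 8.854e-12 * 11.7 * 8959e-12 / 8e-6
Step 4: Convert to fF (multiply by 1e15).
C = 116.01 fF


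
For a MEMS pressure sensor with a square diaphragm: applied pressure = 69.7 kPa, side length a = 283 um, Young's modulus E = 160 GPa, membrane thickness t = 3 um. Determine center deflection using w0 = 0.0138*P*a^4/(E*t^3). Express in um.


Step 1: Convert pressure to compatible units (E is in GPa, so P in GPa).
P = 69.7 kPa = 69.7e-6 GPa
Step 2: Compute numerator: 0.0138 * P * a^4.
a^4 = 283^4 = 6414247921
numerator = 0.0138 * 69.7e-6 * 6414247921 = 6.169609e+03
Step 3: Compute denominator: E * t^3 = 160 * 3^3 = 4320
Step 4: w0 = numerator / denominator = 6.169609e+03 / 4320 = 1.4282 um


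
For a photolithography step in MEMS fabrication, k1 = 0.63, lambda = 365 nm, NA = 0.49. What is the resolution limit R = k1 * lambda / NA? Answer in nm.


Step 1: Identify values: k1 = 0.63, lambda = 365 nm, NA = 0.49
Step 2: R = k1 * lambda / NA
R = 0.63 * 365 / 0.49
R = 469.3 nm


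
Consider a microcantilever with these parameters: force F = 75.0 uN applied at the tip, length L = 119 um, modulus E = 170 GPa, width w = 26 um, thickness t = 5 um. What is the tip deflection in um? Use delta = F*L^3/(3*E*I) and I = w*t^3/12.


Step 1: Calculate the second moment of area.
I = w * t^3 / 12 = 26 * 5^3 / 12 = 270.8333 um^4
Step 2: Convert E to consistent units (1 GPa = 1000 uN/um^2).
E = 170 GPa = 170000 uN/um^2
Step 3: Calculate tip deflection.
delta = F * L^3 / (3 * E * I)
delta = 75.0 * 119^3 / (3 * 170000 * 270.8333)
delta = 0.915 um


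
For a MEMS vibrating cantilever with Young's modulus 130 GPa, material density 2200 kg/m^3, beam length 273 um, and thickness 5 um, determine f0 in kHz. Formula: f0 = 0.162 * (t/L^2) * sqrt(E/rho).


Step 1: Convert units to SI.
t_SI = 5e-6 m, L_SI = 273e-6 m
Step 2: Calculate sqrt(E/rho).
sqrt(130e9 / 2200) = 7687.06 m/s
Step 3: Compute f0.
f0 = 0.162 * 5e-6 / (273e-6)^2 * 7687.06 = 83544.9 Hz = 83.54 kHz


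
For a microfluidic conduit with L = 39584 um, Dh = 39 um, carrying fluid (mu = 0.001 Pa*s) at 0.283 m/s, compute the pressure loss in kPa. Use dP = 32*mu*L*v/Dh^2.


Step 1: Convert to SI: L = 39584e-6 m, Dh = 39e-6 m
Step 2: dP = 32 * 0.001 * 39584e-6 * 0.283 / (39e-6)^2
Step 3: dP = 235682.25 Pa
Step 4: Convert to kPa: dP = 235.68 kPa


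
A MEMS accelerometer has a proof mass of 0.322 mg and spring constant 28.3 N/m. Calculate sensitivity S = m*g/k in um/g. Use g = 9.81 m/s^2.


Step 1: Convert mass: m = 0.322 mg = 3.22e-07 kg
Step 2: S = m * g / k = 3.22e-07 * 9.81 / 28.3
Step 3: S = 1.12e-07 m/g
Step 4: Convert to um/g: S = 0.112 um/g


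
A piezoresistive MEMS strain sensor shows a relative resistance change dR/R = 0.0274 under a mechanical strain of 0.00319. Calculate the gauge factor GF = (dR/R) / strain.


Step 1: Identify values.
dR/R = 0.0274, strain = 0.00319
Step 2: GF = (dR/R) / strain = 0.0274 / 0.00319
GF = 8.6


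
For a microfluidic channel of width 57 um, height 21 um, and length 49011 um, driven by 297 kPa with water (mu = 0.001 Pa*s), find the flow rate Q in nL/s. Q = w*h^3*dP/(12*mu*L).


Step 1: Convert all dimensions to SI (meters).
w = 57e-6 m, h = 21e-6 m, L = 49011e-6 m, dP = 297e3 Pa
Step 2: Q = w * h^3 * dP / (12 * mu * L)
Q = 57e-6 * (21e-6)^3 * 297e3 / (12 * 0.001 * 49011e-6) = 2.6657191e-10 m^3/s
Step 3: Convert Q from m^3/s to nL/s (1 m^3 = 1e12 nL, so multiply by 1e12).
Q = 266.572 nL/s


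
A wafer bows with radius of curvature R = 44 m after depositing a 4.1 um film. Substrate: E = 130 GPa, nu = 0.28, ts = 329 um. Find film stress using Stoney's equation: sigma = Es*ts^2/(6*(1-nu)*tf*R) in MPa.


Step 1: Compute numerator: Es * ts^2 = 130 * 329^2 = 14071330 (GPa*um^2)
Step 2: Compute denominator (R in um): 6*(1-nu)*tf*R = 6*0.72*4.1*44e6 = 779328000.0 (um^2)
Step 3: sigma (GPa) = 14071330 / 779328000.0 = 1.8056e-02 GPa
Step 4: Convert to MPa (x1000): sigma = 18.1 MPa


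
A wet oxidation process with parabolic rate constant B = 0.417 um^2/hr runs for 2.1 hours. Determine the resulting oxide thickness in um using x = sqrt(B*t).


Step 1: Compute B*t = 0.417 * 2.1 = 0.8757
Step 2: x = sqrt(0.8757)
x = 0.936 um


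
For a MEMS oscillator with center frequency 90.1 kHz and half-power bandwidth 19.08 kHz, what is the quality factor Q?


Step 1: Q = f0 / bandwidth
Step 2: Q = 90.1 / 19.08
Q = 4.7


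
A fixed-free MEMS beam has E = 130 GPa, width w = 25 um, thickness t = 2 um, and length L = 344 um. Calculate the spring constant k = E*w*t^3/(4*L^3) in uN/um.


Step 1: Convert E to consistent units (1 GPa = 1000 uN/um^2).
E = 130 GPa = 130000 uN/um^2
Step 2: Compute t^3 = 2^3 = 8
Step 3: Compute L^3 = 344^3 = 40707584
Step 4: k = 130000 * 25 * 8 / (4 * 40707584)
k = 0.1597 uN/um


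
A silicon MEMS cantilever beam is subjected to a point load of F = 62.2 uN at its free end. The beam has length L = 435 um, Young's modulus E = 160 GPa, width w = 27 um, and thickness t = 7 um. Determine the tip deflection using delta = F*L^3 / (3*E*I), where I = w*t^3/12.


Step 1: Calculate the second moment of area.
I = w * t^3 / 12 = 27 * 7^3 / 12 = 771.75 um^4
Step 2: Convert E to consistent units (1 GPa = 1000 uN/um^2).
E = 160 GPa = 160000 uN/um^2
Step 3: Calculate tip deflection.
delta = F * L^3 / (3 * E * I)
delta = 62.2 * 435^3 / (3 * 160000 * 771.75)
delta = 13.821 um


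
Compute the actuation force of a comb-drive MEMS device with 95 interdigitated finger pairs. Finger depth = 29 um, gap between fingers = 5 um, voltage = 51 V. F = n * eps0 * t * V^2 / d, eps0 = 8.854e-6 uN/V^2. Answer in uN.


Step 1: Parameters: n=95, eps0=8.854e-6 uN/V^2, t=29 um, V=51 V, d=5 um
Step 2: V^2 = 2601
Step 3: F = 95 * 8.854e-6 * 29 * 2601 / 5
F = 12.689 uN


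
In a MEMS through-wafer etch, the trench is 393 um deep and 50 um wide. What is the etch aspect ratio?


Step 1: AR = depth / width
Step 2: AR = 393 / 50
AR = 7.9


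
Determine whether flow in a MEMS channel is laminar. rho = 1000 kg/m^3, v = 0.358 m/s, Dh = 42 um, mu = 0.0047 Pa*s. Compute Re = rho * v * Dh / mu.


Step 1: Convert Dh to meters: Dh = 42e-6 m
Step 2: Re = rho * v * Dh / mu
Re = 1000 * 0.358 * 42e-6 / 0.0047
Re = 3.199
Since Re = 3.199 is below ~2300, the flow is laminar.


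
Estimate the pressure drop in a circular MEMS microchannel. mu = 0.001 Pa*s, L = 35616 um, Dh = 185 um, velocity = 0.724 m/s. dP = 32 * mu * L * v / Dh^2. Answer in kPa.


Step 1: Convert to SI: L = 35616e-6 m, Dh = 185e-6 m
Step 2: dP = 32 * 0.001 * 35616e-6 * 0.724 / (185e-6)^2
Step 3: dP = 24109.61 Pa
Step 4: Convert to kPa: dP = 24.11 kPa


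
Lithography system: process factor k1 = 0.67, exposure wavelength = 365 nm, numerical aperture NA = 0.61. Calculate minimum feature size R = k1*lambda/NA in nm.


Step 1: Identify values: k1 = 0.67, lambda = 365 nm, NA = 0.61
Step 2: R = k1 * lambda / NA
R = 0.67 * 365 / 0.61
R = 400.9 nm


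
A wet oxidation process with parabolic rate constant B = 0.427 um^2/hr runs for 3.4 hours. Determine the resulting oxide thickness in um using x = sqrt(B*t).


Step 1: Compute B*t = 0.427 * 3.4 = 1.4518
Step 2: x = sqrt(1.4518)
x = 1.205 um


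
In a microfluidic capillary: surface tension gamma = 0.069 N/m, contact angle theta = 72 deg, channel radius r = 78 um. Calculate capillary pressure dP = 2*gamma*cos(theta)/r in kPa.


Step 1: cos(72 deg) = 0.309
Step 2: Convert r to m: r = 78e-6 m
Step 3: dP = 2 * 0.069 * 0.309 / 78e-6 = 546.7 Pa
Step 4: Convert Pa to kPa (divide by 1000).
dP = 0.55 kPa


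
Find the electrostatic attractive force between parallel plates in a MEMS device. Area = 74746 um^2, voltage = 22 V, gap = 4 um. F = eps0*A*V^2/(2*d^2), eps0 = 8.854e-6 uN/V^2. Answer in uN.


Step 1: Identify parameters.
eps0 = 8.854e-6 uN/V^2, A = 74746 um^2, V = 22 V, d = 4 um
Step 2: Compute V^2 = 22^2 = 484
Step 3: Compute d^2 = 4^2 = 16
Step 4: F = 0.5 * 8.854e-6 * 74746 * 484 / 16
F = 10.01 uN


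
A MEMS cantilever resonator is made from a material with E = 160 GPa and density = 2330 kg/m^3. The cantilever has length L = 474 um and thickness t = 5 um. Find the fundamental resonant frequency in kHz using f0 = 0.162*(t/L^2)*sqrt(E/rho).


Step 1: Convert units to SI.
t_SI = 5e-6 m, L_SI = 474e-6 m
Step 2: Calculate sqrt(E/rho).
sqrt(160e9 / 2330) = 8286.71 m/s
Step 3: Compute f0.
f0 = 0.162 * 5e-6 / (474e-6)^2 * 8286.71 = 29875.2 Hz = 29.88 kHz


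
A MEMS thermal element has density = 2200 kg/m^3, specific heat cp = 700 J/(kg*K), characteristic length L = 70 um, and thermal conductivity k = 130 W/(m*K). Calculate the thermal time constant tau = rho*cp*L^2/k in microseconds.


Step 1: Convert L to m: L = 70e-6 m
Step 2: L^2 = (70e-6)^2 = 4.9e-09 m^2
Step 3: tau = 2200 * 700 * 4.9e-09 / 130 = 5.804615e-05 s
Step 4: Convert to microseconds (multiply by 1e6).
tau = 58.046 us


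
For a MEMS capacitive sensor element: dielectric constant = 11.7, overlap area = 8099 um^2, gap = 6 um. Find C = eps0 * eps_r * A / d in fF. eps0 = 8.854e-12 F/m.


Step 1: Convert area to m^2: A = 8099e-12 m^2
Step 2: Convert gap to m: d = 6e-6 m
Step 3: C = eps0 * eps_r * A / d
C = 8.854e-12 * 11.7 * 8099e-12 / 6e-6
Step 4: Convert to fF (multiply by 1e15).
C = 139.83 fF


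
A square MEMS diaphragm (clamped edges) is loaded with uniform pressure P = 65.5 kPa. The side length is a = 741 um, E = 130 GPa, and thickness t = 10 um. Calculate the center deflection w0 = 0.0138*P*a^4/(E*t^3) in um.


Step 1: Convert pressure to compatible units (E is in GPa, so P in GPa).
P = 65.5 kPa = 65.5e-6 GPa
Step 2: Compute numerator: 0.0138 * P * a^4.
a^4 = 741^4 = 301489944561
numerator = 0.0138 * 65.5e-6 * 301489944561 = 2.725168e+05
Step 3: Compute denominator: E * t^3 = 130 * 10^3 = 130000
Step 4: w0 = numerator / denominator = 2.725168e+05 / 130000 = 2.0963 um


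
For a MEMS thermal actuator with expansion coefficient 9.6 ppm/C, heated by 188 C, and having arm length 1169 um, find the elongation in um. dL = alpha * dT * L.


Step 1: Convert CTE: alpha = 9.6 ppm/C = 9.6e-6 /C
Step 2: dL = 9.6e-6 * 188 * 1169
dL = 2.1098 um


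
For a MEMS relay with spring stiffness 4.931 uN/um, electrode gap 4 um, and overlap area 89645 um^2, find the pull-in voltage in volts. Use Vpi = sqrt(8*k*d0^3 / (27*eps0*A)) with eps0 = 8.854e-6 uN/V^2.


Step 1: Compute numerator: 8 * k * d0^3 = 8 * 4.931 * 4^3 = 2524.672
Step 2: Compute denominator: 27 * eps0 * A = 27 * 8.854e-6 * 89645 = 21.430354
Step 3: Vpi = sqrt(2524.672 / 21.430354)
Vpi = 10.85 V


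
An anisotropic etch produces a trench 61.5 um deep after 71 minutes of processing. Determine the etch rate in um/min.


Step 1: Etch rate = depth / time
Step 2: rate = 61.5 / 71
rate = 0.866 um/min


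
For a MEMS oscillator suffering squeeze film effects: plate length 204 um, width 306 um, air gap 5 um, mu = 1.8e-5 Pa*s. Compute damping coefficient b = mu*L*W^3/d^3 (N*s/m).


Step 1: Convert to SI.
L = 204e-6 m, W = 306e-6 m, d = 5e-6 m
Step 2: W^3 = (306e-6)^3 = 2.87e-11 m^3
Step 3: d^3 = (5e-6)^3 = 1.25e-16 m^3
Step 4: b = 1.8e-5 * 204e-6 * 2.87e-11 / 1.25e-16
b = 8.42e-04 N*s/m


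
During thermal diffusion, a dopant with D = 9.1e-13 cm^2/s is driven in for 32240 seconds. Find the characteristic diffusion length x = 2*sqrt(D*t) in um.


Step 1: Compute D*t = 9.1e-13 * 32240 = 2.93384e-08 cm^2
Step 2: sqrt(D*t) = 1.71285e-04 cm
Step 3: x = 2 * 1.71285e-04 cm = 3.4257e-04 cm
Step 4: Convert to um (1 cm = 1e4 um): x = 3.426 um


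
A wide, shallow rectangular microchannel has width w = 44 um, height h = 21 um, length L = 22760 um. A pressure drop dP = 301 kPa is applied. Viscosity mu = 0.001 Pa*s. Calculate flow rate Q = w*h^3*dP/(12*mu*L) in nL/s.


Step 1: Convert all dimensions to SI (meters).
w = 44e-6 m, h = 21e-6 m, L = 22760e-6 m, dP = 301e3 Pa
Step 2: Q = w * h^3 * dP / (12 * mu * L)
Q = 44e-6 * (21e-6)^3 * 301e3 / (12 * 0.001 * 22760e-6) = 4.490798e-10 m^3/s
Step 3: Convert Q from m^3/s to nL/s (1 m^3 = 1e12 nL, so multiply by 1e12).
Q = 449.08 nL/s


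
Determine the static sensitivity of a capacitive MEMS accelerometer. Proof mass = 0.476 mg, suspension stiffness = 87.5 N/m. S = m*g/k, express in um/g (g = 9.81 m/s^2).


Step 1: Convert mass: m = 0.476 mg = 4.76e-07 kg
Step 2: S = m * g / k = 4.76e-07 * 9.81 / 87.5
Step 3: S = 5.34e-08 m/g
Step 4: Convert to um/g: S = 0.053 um/g


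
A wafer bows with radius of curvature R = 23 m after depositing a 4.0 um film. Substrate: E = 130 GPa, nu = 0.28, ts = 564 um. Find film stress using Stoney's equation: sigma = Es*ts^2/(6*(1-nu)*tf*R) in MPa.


Step 1: Compute numerator: Es * ts^2 = 130 * 564^2 = 41352480 (GPa*um^2)
Step 2: Compute denominator (R in um): 6*(1-nu)*tf*R = 6*0.72*4.0*23e6 = 397440000.0 (um^2)
Step 3: sigma (GPa) = 41352480 / 397440000.0 = 1.04047e-01 GPa
Step 4: Convert to MPa (x1000): sigma = 104.0 MPa


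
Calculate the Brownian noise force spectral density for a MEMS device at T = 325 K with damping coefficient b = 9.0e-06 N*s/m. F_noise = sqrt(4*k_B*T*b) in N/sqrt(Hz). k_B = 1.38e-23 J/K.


Step 1: Compute 4 * k_B * T * b
= 4 * 1.38e-23 * 325 * 9.0e-06
= 1.6146e-25 N^2/Hz
Step 2: F_noise = sqrt(1.6146e-25)
F_noise = 4.02e-13 N/sqrt(Hz)


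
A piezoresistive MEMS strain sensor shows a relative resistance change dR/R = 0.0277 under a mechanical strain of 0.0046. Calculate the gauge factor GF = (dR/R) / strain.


Step 1: Identify values.
dR/R = 0.0277, strain = 0.0046
Step 2: GF = (dR/R) / strain = 0.0277 / 0.0046
GF = 6.0


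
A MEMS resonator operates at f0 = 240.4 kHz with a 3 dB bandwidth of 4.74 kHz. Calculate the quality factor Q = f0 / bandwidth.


Step 1: Q = f0 / bandwidth
Step 2: Q = 240.4 / 4.74
Q = 50.7


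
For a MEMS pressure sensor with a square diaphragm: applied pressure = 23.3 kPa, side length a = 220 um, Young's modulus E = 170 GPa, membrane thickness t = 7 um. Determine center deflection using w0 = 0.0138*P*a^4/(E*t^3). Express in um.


Step 1: Convert pressure to compatible units (E is in GPa, so P in GPa).
P = 23.3 kPa = 23.3e-6 GPa
Step 2: Compute numerator: 0.0138 * P * a^4.
a^4 = 220^4 = 2342560000
numerator = 0.0138 * 23.3e-6 * 2342560000 = 7.5323e+02
Step 3: Compute denominator: E * t^3 = 170 * 7^3 = 58310
Step 4: w0 = numerator / denominator = 7.5323e+02 / 58310 = 0.0129 um


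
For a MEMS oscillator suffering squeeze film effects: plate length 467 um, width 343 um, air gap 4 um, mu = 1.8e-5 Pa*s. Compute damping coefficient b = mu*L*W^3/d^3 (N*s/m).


Step 1: Convert to SI.
L = 467e-6 m, W = 343e-6 m, d = 4e-6 m
Step 2: W^3 = (343e-6)^3 = 4.04e-11 m^3
Step 3: d^3 = (4e-6)^3 = 6.40e-17 m^3
Step 4: b = 1.8e-5 * 467e-6 * 4.04e-11 / 6.40e-17
b = 5.30e-03 N*s/m


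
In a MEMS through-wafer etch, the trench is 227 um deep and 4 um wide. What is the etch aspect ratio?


Step 1: AR = depth / width
Step 2: AR = 227 / 4
AR = 56.8


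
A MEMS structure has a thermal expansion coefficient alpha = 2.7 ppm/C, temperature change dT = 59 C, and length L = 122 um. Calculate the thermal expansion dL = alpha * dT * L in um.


Step 1: Convert CTE: alpha = 2.7 ppm/C = 2.7e-6 /C
Step 2: dL = 2.7e-6 * 59 * 122
dL = 0.0194 um


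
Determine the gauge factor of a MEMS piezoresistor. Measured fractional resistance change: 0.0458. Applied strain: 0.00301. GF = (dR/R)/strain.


Step 1: Identify values.
dR/R = 0.0458, strain = 0.00301
Step 2: GF = (dR/R) / strain = 0.0458 / 0.00301
GF = 15.2


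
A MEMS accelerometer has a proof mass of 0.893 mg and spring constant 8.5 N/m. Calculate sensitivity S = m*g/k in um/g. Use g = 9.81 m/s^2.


Step 1: Convert mass: m = 0.893 mg = 8.93e-07 kg
Step 2: S = m * g / k = 8.93e-07 * 9.81 / 8.5
Step 3: S = 1.03e-06 m/g
Step 4: Convert to um/g: S = 1.031 um/g


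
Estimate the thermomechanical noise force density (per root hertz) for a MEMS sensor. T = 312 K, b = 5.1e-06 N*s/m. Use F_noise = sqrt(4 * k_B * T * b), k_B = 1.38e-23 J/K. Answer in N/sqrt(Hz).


Step 1: Compute 4 * k_B * T * b
= 4 * 1.38e-23 * 312 * 5.1e-06
= 8.7834e-26 N^2/Hz
Step 2: F_noise = sqrt(8.7834e-26)
F_noise = 2.96e-13 N/sqrt(Hz)


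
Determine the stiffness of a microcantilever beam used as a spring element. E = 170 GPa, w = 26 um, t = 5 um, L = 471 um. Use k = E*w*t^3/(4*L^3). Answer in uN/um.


Step 1: Convert E to consistent units (1 GPa = 1000 uN/um^2).
E = 170 GPa = 170000 uN/um^2
Step 2: Compute t^3 = 5^3 = 125
Step 3: Compute L^3 = 471^3 = 104487111
Step 4: k = 170000 * 26 * 125 / (4 * 104487111)
k = 1.3219 uN/um


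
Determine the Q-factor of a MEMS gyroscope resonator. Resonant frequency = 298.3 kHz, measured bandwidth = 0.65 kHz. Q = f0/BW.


Step 1: Q = f0 / bandwidth
Step 2: Q = 298.3 / 0.65
Q = 458.9


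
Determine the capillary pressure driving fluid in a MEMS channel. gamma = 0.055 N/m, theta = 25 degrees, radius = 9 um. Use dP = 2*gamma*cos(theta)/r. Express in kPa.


Step 1: cos(25 deg) = 0.9063
Step 2: Convert r to m: r = 9e-6 m
Step 3: dP = 2 * 0.055 * 0.9063 / 9e-6 = 11077.0 Pa
Step 4: Convert Pa to kPa (divide by 1000).
dP = 11.08 kPa


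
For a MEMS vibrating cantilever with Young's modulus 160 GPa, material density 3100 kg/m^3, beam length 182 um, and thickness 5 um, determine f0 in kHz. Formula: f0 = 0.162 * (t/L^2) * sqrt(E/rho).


Step 1: Convert units to SI.
t_SI = 5e-6 m, L_SI = 182e-6 m
Step 2: Calculate sqrt(E/rho).
sqrt(160e9 / 3100) = 7184.21 m/s
Step 3: Compute f0.
f0 = 0.162 * 5e-6 / (182e-6)^2 * 7184.21 = 175679.6 Hz = 175.68 kHz


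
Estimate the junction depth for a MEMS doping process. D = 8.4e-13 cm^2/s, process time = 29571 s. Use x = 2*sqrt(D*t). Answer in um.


Step 1: Compute D*t = 8.4e-13 * 29571 = 2.483964e-08 cm^2
Step 2: sqrt(D*t) = 1.57606e-04 cm
Step 3: x = 2 * 1.57606e-04 cm = 3.15212e-04 cm
Step 4: Convert to um (1 cm = 1e4 um): x = 3.152 um


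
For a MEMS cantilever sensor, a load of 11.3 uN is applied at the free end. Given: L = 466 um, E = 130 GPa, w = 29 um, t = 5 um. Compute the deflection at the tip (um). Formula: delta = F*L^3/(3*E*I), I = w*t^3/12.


Step 1: Calculate the second moment of area.
I = w * t^3 / 12 = 29 * 5^3 / 12 = 302.0833 um^4
Step 2: Convert E to consistent units (1 GPa = 1000 uN/um^2).
E = 130 GPa = 130000 uN/um^2
Step 3: Calculate tip deflection.
delta = F * L^3 / (3 * E * I)
delta = 11.3 * 466^3 / (3 * 130000 * 302.0833)
delta = 9.7061 um


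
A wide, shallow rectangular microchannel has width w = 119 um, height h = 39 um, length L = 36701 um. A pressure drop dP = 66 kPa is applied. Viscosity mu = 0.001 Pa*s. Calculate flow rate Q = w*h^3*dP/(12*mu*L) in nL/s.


Step 1: Convert all dimensions to SI (meters).
w = 119e-6 m, h = 39e-6 m, L = 36701e-6 m, dP = 66e3 Pa
Step 2: Q = w * h^3 * dP / (12 * mu * L)
Q = 119e-6 * (39e-6)^3 * 66e3 / (12 * 0.001 * 36701e-6) = 1.05785361e-09 m^3/s
Step 3: Convert Q from m^3/s to nL/s (1 m^3 = 1e12 nL, so multiply by 1e12).
Q = 1057.854 nL/s


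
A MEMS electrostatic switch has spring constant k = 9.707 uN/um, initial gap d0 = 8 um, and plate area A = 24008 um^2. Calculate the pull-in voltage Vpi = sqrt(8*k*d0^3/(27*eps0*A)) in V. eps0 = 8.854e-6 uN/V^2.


Step 1: Compute numerator: 8 * k * d0^3 = 8 * 9.707 * 8^3 = 39759.872
Step 2: Compute denominator: 27 * eps0 * A = 27 * 8.854e-6 * 24008 = 5.739304
Step 3: Vpi = sqrt(39759.872 / 5.739304)
Vpi = 83.23 V


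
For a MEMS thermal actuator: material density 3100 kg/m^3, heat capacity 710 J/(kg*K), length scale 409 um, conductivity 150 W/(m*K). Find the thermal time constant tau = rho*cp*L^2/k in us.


Step 1: Convert L to m: L = 409e-6 m
Step 2: L^2 = (409e-6)^2 = 1.67281e-07 m^2
Step 3: tau = 3100 * 710 * 1.67281e-07 / 150 = 2.4545699e-03 s
Step 4: Convert to microseconds (multiply by 1e6).
tau = 2454.57 us


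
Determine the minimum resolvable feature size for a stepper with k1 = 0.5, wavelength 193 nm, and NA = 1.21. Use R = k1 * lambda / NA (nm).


Step 1: Identify values: k1 = 0.5, lambda = 193 nm, NA = 1.21
Step 2: R = k1 * lambda / NA
R = 0.5 * 193 / 1.21
R = 79.8 nm


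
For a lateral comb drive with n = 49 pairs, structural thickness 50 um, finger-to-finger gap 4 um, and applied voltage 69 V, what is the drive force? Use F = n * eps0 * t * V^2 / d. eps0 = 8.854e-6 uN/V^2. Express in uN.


Step 1: Parameters: n=49, eps0=8.854e-6 uN/V^2, t=50 um, V=69 V, d=4 um
Step 2: V^2 = 4761
Step 3: F = 49 * 8.854e-6 * 50 * 4761 / 4
F = 25.819 uN


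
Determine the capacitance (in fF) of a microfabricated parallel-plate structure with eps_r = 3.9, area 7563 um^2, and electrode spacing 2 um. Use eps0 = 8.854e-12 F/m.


Step 1: Convert area to m^2: A = 7563e-12 m^2
Step 2: Convert gap to m: d = 2e-6 m
Step 3: C = eps0 * eps_r * A / d
C = 8.854e-12 * 3.9 * 7563e-12 / 2e-6
Step 4: Convert to fF (multiply by 1e15).
C = 130.58 fF


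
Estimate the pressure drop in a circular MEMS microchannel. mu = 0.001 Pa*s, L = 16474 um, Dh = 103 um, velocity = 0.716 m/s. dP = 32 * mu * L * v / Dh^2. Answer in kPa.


Step 1: Convert to SI: L = 16474e-6 m, Dh = 103e-6 m
Step 2: dP = 32 * 0.001 * 16474e-6 * 0.716 / (103e-6)^2
Step 3: dP = 35578.50 Pa
Step 4: Convert to kPa: dP = 35.58 kPa


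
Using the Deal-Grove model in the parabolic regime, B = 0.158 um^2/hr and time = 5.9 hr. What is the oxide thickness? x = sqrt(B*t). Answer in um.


Step 1: Compute B*t = 0.158 * 5.9 = 0.9322
Step 2: x = sqrt(0.9322)
x = 0.966 um


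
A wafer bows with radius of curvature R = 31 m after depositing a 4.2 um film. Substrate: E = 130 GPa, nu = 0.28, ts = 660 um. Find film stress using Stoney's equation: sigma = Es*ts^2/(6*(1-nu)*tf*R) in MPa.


Step 1: Compute numerator: Es * ts^2 = 130 * 660^2 = 56628000 (GPa*um^2)
Step 2: Compute denominator (R in um): 6*(1-nu)*tf*R = 6*0.72*4.2*31e6 = 562464000.0 (um^2)
Step 3: sigma (GPa) = 56628000 / 562464000.0 = 1.00678e-01 GPa
Step 4: Convert to MPa (x1000): sigma = 100.7 MPa


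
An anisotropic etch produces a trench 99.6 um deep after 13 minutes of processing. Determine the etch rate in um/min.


Step 1: Etch rate = depth / time
Step 2: rate = 99.6 / 13
rate = 7.662 um/min


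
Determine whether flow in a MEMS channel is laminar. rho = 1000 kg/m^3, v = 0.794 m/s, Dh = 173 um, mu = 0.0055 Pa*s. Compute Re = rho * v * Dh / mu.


Step 1: Convert Dh to meters: Dh = 173e-6 m
Step 2: Re = rho * v * Dh / mu
Re = 1000 * 0.794 * 173e-6 / 0.0055
Re = 24.975
Since Re = 24.975 is below ~2300, the flow is laminar.


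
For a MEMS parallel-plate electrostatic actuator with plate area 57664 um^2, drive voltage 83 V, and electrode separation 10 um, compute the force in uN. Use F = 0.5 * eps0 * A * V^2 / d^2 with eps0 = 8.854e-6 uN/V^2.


Step 1: Identify parameters.
eps0 = 8.854e-6 uN/V^2, A = 57664 um^2, V = 83 V, d = 10 um
Step 2: Compute V^2 = 83^2 = 6889
Step 3: Compute d^2 = 10^2 = 100
Step 4: F = 0.5 * 8.854e-6 * 57664 * 6889 / 100
F = 17.586 uN


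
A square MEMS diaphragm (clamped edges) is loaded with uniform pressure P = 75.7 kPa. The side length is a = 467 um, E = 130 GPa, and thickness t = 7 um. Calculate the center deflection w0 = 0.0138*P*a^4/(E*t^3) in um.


Step 1: Convert pressure to compatible units (E is in GPa, so P in GPa).
P = 75.7 kPa = 75.7e-6 GPa
Step 2: Compute numerator: 0.0138 * P * a^4.
a^4 = 467^4 = 47562811921
numerator = 0.0138 * 75.7e-6 * 47562811921 = 4.968697e+04
Step 3: Compute denominator: E * t^3 = 130 * 7^3 = 44590
Step 4: w0 = numerator / denominator = 4.968697e+04 / 44590 = 1.1143 um


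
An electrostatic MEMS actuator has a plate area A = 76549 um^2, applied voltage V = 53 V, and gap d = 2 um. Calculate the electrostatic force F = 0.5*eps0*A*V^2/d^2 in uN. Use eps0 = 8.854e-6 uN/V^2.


Step 1: Identify parameters.
eps0 = 8.854e-6 uN/V^2, A = 76549 um^2, V = 53 V, d = 2 um
Step 2: Compute V^2 = 53^2 = 2809
Step 3: Compute d^2 = 2^2 = 4
Step 4: F = 0.5 * 8.854e-6 * 76549 * 2809 / 4
F = 237.98 uN


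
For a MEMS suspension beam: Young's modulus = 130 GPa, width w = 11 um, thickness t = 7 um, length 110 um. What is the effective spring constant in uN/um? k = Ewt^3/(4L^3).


Step 1: Convert E to consistent units (1 GPa = 1000 uN/um^2).
E = 130 GPa = 130000 uN/um^2
Step 2: Compute t^3 = 7^3 = 343
Step 3: Compute L^3 = 110^3 = 1331000
Step 4: k = 130000 * 11 * 343 / (4 * 1331000)
k = 92.1281 uN/um


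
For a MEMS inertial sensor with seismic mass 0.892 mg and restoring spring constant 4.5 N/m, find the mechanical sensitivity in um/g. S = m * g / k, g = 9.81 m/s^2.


Step 1: Convert mass: m = 0.892 mg = 8.92e-07 kg
Step 2: S = m * g / k = 8.92e-07 * 9.81 / 4.5
Step 3: S = 1.94e-06 m/g
Step 4: Convert to um/g: S = 1.945 um/g


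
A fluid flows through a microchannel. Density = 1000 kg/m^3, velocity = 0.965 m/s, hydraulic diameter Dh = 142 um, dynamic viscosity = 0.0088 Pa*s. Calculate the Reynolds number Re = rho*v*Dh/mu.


Step 1: Convert Dh to meters: Dh = 142e-6 m
Step 2: Re = rho * v * Dh / mu
Re = 1000 * 0.965 * 142e-6 / 0.0088
Re = 15.572


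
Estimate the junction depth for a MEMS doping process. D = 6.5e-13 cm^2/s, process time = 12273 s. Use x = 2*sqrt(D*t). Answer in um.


Step 1: Compute D*t = 6.5e-13 * 12273 = 7.97745e-09 cm^2
Step 2: sqrt(D*t) = 8.93166e-05 cm
Step 3: x = 2 * 8.93166e-05 cm = 1.786332e-04 cm
Step 4: Convert to um (1 cm = 1e4 um): x = 1.786 um


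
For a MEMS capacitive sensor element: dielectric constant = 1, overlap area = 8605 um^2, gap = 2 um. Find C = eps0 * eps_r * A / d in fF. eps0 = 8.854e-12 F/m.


Step 1: Convert area to m^2: A = 8605e-12 m^2
Step 2: Convert gap to m: d = 2e-6 m
Step 3: C = eps0 * eps_r * A / d
C = 8.854e-12 * 1 * 8605e-12 / 2e-6
Step 4: Convert to fF (multiply by 1e15).
C = 38.09 fF


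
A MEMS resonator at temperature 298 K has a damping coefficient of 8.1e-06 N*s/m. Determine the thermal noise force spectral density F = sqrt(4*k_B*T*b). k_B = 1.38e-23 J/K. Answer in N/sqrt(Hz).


Step 1: Compute 4 * k_B * T * b
= 4 * 1.38e-23 * 298 * 8.1e-06
= 1.3324e-25 N^2/Hz
Step 2: F_noise = sqrt(1.3324e-25)
F_noise = 3.65e-13 N/sqrt(Hz)


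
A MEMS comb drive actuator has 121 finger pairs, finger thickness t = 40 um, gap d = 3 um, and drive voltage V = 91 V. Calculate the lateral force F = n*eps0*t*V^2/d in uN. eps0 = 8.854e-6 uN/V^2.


Step 1: Parameters: n=121, eps0=8.854e-6 uN/V^2, t=40 um, V=91 V, d=3 um
Step 2: V^2 = 8281
Step 3: F = 121 * 8.854e-6 * 40 * 8281 / 3
F = 118.29 uN


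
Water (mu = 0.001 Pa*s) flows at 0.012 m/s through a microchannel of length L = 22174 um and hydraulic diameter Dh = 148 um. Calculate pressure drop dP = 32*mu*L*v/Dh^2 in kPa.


Step 1: Convert to SI: L = 22174e-6 m, Dh = 148e-6 m
Step 2: dP = 32 * 0.001 * 22174e-6 * 0.012 / (148e-6)^2
Step 3: dP = 388.73 Pa
Step 4: Convert to kPa: dP = 0.39 kPa


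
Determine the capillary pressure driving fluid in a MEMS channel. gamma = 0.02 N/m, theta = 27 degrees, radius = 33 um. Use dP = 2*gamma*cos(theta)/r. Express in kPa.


Step 1: cos(27 deg) = 0.891
Step 2: Convert r to m: r = 33e-6 m
Step 3: dP = 2 * 0.02 * 0.891 / 33e-6 = 1080.0 Pa
Step 4: Convert Pa to kPa (divide by 1000).
dP = 1.08 kPa


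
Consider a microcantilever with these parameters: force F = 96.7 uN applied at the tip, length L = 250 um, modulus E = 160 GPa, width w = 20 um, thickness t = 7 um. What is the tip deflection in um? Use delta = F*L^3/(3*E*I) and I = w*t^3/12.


Step 1: Calculate the second moment of area.
I = w * t^3 / 12 = 20 * 7^3 / 12 = 571.6667 um^4
Step 2: Convert E to consistent units (1 GPa = 1000 uN/um^2).
E = 160 GPa = 160000 uN/um^2
Step 3: Calculate tip deflection.
delta = F * L^3 / (3 * E * I)
delta = 96.7 * 250^3 / (3 * 160000 * 571.6667)
delta = 5.5063 um


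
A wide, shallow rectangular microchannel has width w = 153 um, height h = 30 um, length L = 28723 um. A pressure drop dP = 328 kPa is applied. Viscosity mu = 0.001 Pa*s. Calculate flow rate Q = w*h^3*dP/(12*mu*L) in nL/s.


Step 1: Convert all dimensions to SI (meters).
w = 153e-6 m, h = 30e-6 m, L = 28723e-6 m, dP = 328e3 Pa
Step 2: Q = w * h^3 * dP / (12 * mu * L)
Q = 153e-6 * (30e-6)^3 * 328e3 / (12 * 0.001 * 28723e-6) = 3.93113533e-09 m^3/s
Step 3: Convert Q from m^3/s to nL/s (1 m^3 = 1e12 nL, so multiply by 1e12).
Q = 3931.135 nL/s


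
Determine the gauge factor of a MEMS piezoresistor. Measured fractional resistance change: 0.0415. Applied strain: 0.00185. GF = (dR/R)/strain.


Step 1: Identify values.
dR/R = 0.0415, strain = 0.00185
Step 2: GF = (dR/R) / strain = 0.0415 / 0.00185
GF = 22.4


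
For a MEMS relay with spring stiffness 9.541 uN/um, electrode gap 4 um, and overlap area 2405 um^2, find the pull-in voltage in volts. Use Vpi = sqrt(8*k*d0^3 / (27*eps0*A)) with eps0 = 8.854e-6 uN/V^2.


Step 1: Compute numerator: 8 * k * d0^3 = 8 * 9.541 * 4^3 = 4884.992
Step 2: Compute denominator: 27 * eps0 * A = 27 * 8.854e-6 * 2405 = 0.574934
Step 3: Vpi = sqrt(4884.992 / 0.574934)
Vpi = 92.18 V


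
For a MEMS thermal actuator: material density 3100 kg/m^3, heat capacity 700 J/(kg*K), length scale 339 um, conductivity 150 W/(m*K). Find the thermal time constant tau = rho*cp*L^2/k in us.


Step 1: Convert L to m: L = 339e-6 m
Step 2: L^2 = (339e-6)^2 = 1.14921e-07 m^2
Step 3: tau = 3100 * 700 * 1.14921e-07 / 150 = 1.6625238e-03 s
Step 4: Convert to microseconds (multiply by 1e6).
tau = 1662.524 us


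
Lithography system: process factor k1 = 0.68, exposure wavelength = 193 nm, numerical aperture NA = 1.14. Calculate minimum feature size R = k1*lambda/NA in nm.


Step 1: Identify values: k1 = 0.68, lambda = 193 nm, NA = 1.14
Step 2: R = k1 * lambda / NA
R = 0.68 * 193 / 1.14
R = 115.1 nm


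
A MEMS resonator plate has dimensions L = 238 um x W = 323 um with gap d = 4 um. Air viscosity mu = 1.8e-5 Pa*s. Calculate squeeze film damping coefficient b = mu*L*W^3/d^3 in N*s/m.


Step 1: Convert to SI.
L = 238e-6 m, W = 323e-6 m, d = 4e-6 m
Step 2: W^3 = (323e-6)^3 = 3.37e-11 m^3
Step 3: d^3 = (4e-6)^3 = 6.40e-17 m^3
Step 4: b = 1.8e-5 * 238e-6 * 3.37e-11 / 6.40e-17
b = 2.26e-03 N*s/m


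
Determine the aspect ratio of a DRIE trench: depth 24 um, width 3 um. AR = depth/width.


Step 1: AR = depth / width
Step 2: AR = 24 / 3
AR = 8.0


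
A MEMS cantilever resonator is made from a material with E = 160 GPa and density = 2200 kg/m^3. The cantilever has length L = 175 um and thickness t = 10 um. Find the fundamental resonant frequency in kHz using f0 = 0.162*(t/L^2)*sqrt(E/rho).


Step 1: Convert units to SI.
t_SI = 10e-6 m, L_SI = 175e-6 m
Step 2: Calculate sqrt(E/rho).
sqrt(160e9 / 2200) = 8528.03 m/s
Step 3: Compute f0.
f0 = 0.162 * 10e-6 / (175e-6)^2 * 8528.03 = 451115.4 Hz = 451.12 kHz


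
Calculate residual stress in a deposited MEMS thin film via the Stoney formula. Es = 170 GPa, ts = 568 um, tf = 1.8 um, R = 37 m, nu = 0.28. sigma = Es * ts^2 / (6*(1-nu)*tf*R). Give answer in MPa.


Step 1: Compute numerator: Es * ts^2 = 170 * 568^2 = 54846080 (GPa*um^2)
Step 2: Compute denominator (R in um): 6*(1-nu)*tf*R = 6*0.72*1.8*37e6 = 287712000.0 (um^2)
Step 3: sigma (GPa) = 54846080 / 287712000.0 = 1.90628e-01 GPa
Step 4: Convert to MPa (x1000): sigma = 190.6 MPa


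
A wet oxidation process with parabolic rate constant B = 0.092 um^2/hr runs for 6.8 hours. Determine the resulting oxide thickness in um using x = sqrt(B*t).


Step 1: Compute B*t = 0.092 * 6.8 = 0.6256
Step 2: x = sqrt(0.6256)
x = 0.791 um


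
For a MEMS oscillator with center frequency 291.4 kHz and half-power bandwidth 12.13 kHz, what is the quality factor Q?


Step 1: Q = f0 / bandwidth
Step 2: Q = 291.4 / 12.13
Q = 24.0


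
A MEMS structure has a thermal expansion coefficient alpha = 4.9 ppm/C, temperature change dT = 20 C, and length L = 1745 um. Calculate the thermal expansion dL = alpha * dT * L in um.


Step 1: Convert CTE: alpha = 4.9 ppm/C = 4.9e-6 /C
Step 2: dL = 4.9e-6 * 20 * 1745
dL = 0.171 um


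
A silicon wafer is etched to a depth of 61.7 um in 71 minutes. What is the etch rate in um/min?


Step 1: Etch rate = depth / time
Step 2: rate = 61.7 / 71
rate = 0.869 um/min


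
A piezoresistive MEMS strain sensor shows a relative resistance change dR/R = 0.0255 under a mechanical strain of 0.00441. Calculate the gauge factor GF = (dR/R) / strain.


Step 1: Identify values.
dR/R = 0.0255, strain = 0.00441
Step 2: GF = (dR/R) / strain = 0.0255 / 0.00441
GF = 5.8


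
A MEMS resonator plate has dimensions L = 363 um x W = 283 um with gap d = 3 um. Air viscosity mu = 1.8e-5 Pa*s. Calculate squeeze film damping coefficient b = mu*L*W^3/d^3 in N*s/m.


Step 1: Convert to SI.
L = 363e-6 m, W = 283e-6 m, d = 3e-6 m
Step 2: W^3 = (283e-6)^3 = 2.27e-11 m^3
Step 3: d^3 = (3e-6)^3 = 2.70e-17 m^3
Step 4: b = 1.8e-5 * 363e-6 * 2.27e-11 / 2.70e-17
b = 5.48e-03 N*s/m


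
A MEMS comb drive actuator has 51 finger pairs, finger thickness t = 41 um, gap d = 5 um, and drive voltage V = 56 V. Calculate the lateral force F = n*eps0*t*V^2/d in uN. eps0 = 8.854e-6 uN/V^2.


Step 1: Parameters: n=51, eps0=8.854e-6 uN/V^2, t=41 um, V=56 V, d=5 um
Step 2: V^2 = 3136
Step 3: F = 51 * 8.854e-6 * 41 * 3136 / 5
F = 11.612 uN


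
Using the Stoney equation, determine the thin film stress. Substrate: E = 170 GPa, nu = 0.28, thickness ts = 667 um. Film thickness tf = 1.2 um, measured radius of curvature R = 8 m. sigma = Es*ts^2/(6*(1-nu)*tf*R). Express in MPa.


Step 1: Compute numerator: Es * ts^2 = 170 * 667^2 = 75631130 (GPa*um^2)
Step 2: Compute denominator (R in um): 6*(1-nu)*tf*R = 6*0.72*1.2*8e6 = 41472000.0 (um^2)
Step 3: sigma (GPa) = 75631130 / 41472000.0 = 1.823667e+00 GPa
Step 4: Convert to MPa (x1000): sigma = 1823.7 MPa


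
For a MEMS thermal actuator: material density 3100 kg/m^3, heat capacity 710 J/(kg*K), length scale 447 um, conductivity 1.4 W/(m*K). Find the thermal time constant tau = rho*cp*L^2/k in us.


Step 1: Convert L to m: L = 447e-6 m
Step 2: L^2 = (447e-6)^2 = 1.99809e-07 m^2
Step 3: tau = 3100 * 710 * 1.99809e-07 / 1.4 = 3.1412829214e-01 s
Step 4: Convert to microseconds (multiply by 1e6).
tau = 314128.292 us


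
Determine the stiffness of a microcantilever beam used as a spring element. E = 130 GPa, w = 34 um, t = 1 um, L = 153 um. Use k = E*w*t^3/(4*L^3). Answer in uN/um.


Step 1: Convert E to consistent units (1 GPa = 1000 uN/um^2).
E = 130 GPa = 130000 uN/um^2
Step 2: Compute t^3 = 1^3 = 1
Step 3: Compute L^3 = 153^3 = 3581577
Step 4: k = 130000 * 34 * 1 / (4 * 3581577)
k = 0.3085 uN/um


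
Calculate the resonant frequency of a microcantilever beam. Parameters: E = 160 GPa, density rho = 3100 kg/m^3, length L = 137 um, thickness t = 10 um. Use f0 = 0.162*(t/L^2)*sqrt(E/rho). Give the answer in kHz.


Step 1: Convert units to SI.
t_SI = 10e-6 m, L_SI = 137e-6 m
Step 2: Calculate sqrt(E/rho).
sqrt(160e9 / 3100) = 7184.21 m/s
Step 3: Compute f0.
f0 = 0.162 * 10e-6 / (137e-6)^2 * 7184.21 = 620087.4 Hz = 620.09 kHz


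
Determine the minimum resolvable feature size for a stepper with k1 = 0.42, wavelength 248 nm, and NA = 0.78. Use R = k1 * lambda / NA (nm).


Step 1: Identify values: k1 = 0.42, lambda = 248 nm, NA = 0.78
Step 2: R = k1 * lambda / NA
R = 0.42 * 248 / 0.78
R = 133.5 nm
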